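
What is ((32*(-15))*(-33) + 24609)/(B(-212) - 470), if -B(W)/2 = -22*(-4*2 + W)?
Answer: -40449/10150 ≈ -3.9851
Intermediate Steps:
B(W) = -352 + 44*W (B(W) = -(-44)*(-4*2 + W) = -(-44)*(-8 + W) = -2*(176 - 22*W) = -352 + 44*W)
((32*(-15))*(-33) + 24609)/(B(-212) - 470) = ((32*(-15))*(-33) + 24609)/((-352 + 44*(-212)) - 470) = (-480*(-33) + 24609)/((-352 - 9328) - 470) = (15840 + 24609)/(-9680 - 470) = 40449/(-10150) = 40449*(-1/10150) = -40449/10150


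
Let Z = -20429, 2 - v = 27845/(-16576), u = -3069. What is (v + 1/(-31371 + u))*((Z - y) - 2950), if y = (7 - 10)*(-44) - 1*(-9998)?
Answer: -179574056033/1456320 ≈ -1.2331e+5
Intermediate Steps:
v = 60997/16576 (v = 2 - 27845/(-16576) = 2 - 27845*(-1)/16576 = 2 - 1*(-27845/16576) = 2 + 27845/16576 = 60997/16576 ≈ 3.6798)
y = 10130 (y = -3*(-44) + 9998 = 132 + 9998 = 10130)
(v + 1/(-31371 + u))*((Z - y) - 2950) = (60997/16576 + 1/(-31371 - 3069))*((-20429 - 1*10130) - 2950) = (60997/16576 + 1/(-34440))*((-20429 - 10130) - 2950) = (60997/16576 - 1/34440)*(-30559 - 2950) = (37512859/10194240)*(-33509) = -179574056033/1456320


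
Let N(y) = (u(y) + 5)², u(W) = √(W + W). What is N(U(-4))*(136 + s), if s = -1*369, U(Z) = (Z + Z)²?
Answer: -35649 - 18640*√2 ≈ -62010.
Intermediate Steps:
U(Z) = 4*Z² (U(Z) = (2*Z)² = 4*Z²)
u(W) = √2*√W (u(W) = √(2*W) = √2*√W)
s = -369
N(y) = (5 + √2*√y)² (N(y) = (√2*√y + 5)² = (5 + √2*√y)²)
N(U(-4))*(136 + s) = (5 + √2*√(4*(-4)²))²*(136 - 369) = (5 + √2*√(4*16))²*(-233) = (5 + √2*√64)²*(-233) = (5 + √2*8)²*(-233) = (5 + 8*√2)²*(-233) = -233*(5 + 8*√2)²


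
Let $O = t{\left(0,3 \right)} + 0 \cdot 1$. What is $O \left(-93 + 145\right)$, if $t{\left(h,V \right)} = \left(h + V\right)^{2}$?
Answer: $468$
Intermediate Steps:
$t{\left(h,V \right)} = \left(V + h\right)^{2}$
$O = 9$ ($O = \left(3 + 0\right)^{2} + 0 \cdot 1 = 3^{2} + 0 = 9 + 0 = 9$)
$O \left(-93 + 145\right) = 9 \left(-93 + 145\right) = 9 \cdot 52 = 468$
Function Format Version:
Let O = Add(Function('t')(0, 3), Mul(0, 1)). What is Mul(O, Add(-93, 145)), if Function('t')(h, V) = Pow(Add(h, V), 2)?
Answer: 468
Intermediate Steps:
Function('t')(h, V) = Pow(Add(V, h), 2)
O = 9 (O = Add(Pow(Add(3, 0), 2), Mul(0, 1)) = Add(Pow(3, 2), 0) = Add(9, 0) = 9)
Mul(O, Add(-93, 145)) = Mul(9, Add(-93, 145)) = Mul(9, 52) = 468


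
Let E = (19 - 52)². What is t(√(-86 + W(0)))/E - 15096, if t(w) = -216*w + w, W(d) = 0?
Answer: -15096 - 215*I*√86/1089 ≈ -15096.0 - 1.8309*I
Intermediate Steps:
E = 1089 (E = (-33)² = 1089)
t(w) = -215*w
t(√(-86 + W(0)))/E - 15096 = -215*√(-86 + 0)/1089 - 15096 = -215*I*√86*(1/1089) - 15096 = -215*I*√86/1089 - 15096 = -15096 - 215*I*√86/1089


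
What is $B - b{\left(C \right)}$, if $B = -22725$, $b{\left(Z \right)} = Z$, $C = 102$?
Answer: $-22827$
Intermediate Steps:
$B - b{\left(C \right)} = -22725 - 102 = -22827$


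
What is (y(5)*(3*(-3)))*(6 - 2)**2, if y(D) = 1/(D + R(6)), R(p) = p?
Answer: -144/11 ≈ -13.091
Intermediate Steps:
y(D) = 1/(6 + D) (y(D) = 1/(D + 6) = 1/(6 + D))
(y(5)*(3*(-3)))*(6 - 2)**2 = ((3*(-3))/(6 + 5))*(6 - 2)**2 = (-9/11)*4**2 = ((1/11)*(-9))*16 = -9/11*16 = -144/11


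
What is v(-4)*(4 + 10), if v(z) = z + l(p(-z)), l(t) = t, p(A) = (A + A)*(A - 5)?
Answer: -168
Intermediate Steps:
p(A) = 2*A*(-5 + A) (p(A) = (2*A)*(-5 + A) = 2*A*(-5 + A))
v(z) = z - 2*z*(-5 - z) (v(z) = z + 2*(-z)*(-5 - z) = z - 2*z*(-5 - z))
v(-4)*(4 + 10) = (-4*(11 + 2*(-4)))*(4 + 10) = -4*(11 - 8)*14 = -4*3*14 = -12*14 = -168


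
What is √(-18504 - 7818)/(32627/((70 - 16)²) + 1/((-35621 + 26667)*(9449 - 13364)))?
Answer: 1892965140*I*√26322/21180306509 ≈ 14.5*I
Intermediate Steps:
√(-18504 - 7818)/(32627/((70 - 16)²) + 1/((-35621 + 26667)*(9449 - 13364))) = √(-26322)/(32627/(54²) + 1/(-8954*(-3915))) = (I*√26322)/(32627/2916 - 1/8954*(-1/3915)) = (I*√26322)/(32627*(1/2916) + 1/35054910) = (I*√26322)/(32627/2916 + 1/35054910) = (I*√26322)/(21180306509/1892965140) = (I*√26322)*(1892965140/21180306509) = 1892965140*I*√26322/21180306509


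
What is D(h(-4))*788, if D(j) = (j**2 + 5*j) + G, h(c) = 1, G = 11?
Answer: 13396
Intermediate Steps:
D(j) = 11 + j**2 + 5*j (D(j) = (j**2 + 5*j) + 11 = 11 + j**2 + 5*j)
D(h(-4))*788 = (11 + 1**2 + 5*1)*788 = (11 + 1 + 5)*788 = 17*788 = 13396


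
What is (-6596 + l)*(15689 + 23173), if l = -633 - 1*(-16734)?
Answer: 369383310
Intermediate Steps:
l = 16101 (l = -633 + 16734 = 16101)
(-6596 + l)*(15689 + 23173) = (-6596 + 16101)*(15689 + 23173) = 9505*38862 = 369383310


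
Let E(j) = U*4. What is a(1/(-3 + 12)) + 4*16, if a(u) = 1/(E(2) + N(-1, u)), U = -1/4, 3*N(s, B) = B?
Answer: 1637/26 ≈ 62.962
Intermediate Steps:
N(s, B) = B/3
U = -1/4 (U = -1*1/4 = -1/4 ≈ -0.25000)
E(j) = -1 (E(j) = -1/4*4 = -1)
a(u) = 1/(-1 + u/3)
a(1/(-3 + 12)) + 4*16 = 3/(-3 + 1/(-3 + 12)) + 4*16 = 3/(-3 + 1/9) + 64 = 3/(-26/9) + 64 = 3*(-9/26) + 64 = -27/26 + 64 = 1637/26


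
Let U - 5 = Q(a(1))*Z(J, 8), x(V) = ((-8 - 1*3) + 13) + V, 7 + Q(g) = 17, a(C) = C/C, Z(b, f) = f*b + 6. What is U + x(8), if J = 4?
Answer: 395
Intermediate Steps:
Z(b, f) = 6 + b*f (Z(b, f) = b*f + 6 = 6 + b*f)
a(C) = 1
Q(g) = 10 (Q(g) = -7 + 17 = 10)
x(V) = 2 + V (x(V) = ((-8 - 3) + 13) + V = (-11 + 13) + V = 2 + V)
U = 385 (U = 5 + 10*(6 + 4*8) = 5 + 10*(6 + 32) = 5 + 10*38 = 5 + 380 = 385)
U + x(8) = 385 + (2 + 8) = 385 + 10 = 395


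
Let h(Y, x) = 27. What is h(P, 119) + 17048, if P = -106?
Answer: 17075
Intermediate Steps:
h(P, 119) + 17048 = 27 + 17048 = 17075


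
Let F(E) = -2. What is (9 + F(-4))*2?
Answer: 14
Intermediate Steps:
(9 + F(-4))*2 = (9 - 2)*2 = 7*2 = 14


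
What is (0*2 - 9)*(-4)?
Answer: 36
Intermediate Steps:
(0*2 - 9)*(-4) = (0 - 9)*(-4) = -9*(-4) = 36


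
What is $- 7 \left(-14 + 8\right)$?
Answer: $42$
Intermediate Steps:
$- 7 \left(-14 + 8\right) = \left(-7\right) \left(-6\right) = 42$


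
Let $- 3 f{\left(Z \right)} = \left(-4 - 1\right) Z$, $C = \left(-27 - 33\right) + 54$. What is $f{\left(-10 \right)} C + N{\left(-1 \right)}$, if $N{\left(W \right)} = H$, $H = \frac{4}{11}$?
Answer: $\frac{1104}{11} \approx 100.36$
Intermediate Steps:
$H = \frac{4}{11}$ ($H = 4 \cdot \frac{1}{11} = \frac{4}{11} \approx 0.36364$)
$N{\left(W \right)} = \frac{4}{11}$
$C = -6$ ($C = -60 + 54 = -6$)
$f{\left(Z \right)} = \frac{5 Z}{3}$ ($f{\left(Z \right)} = - \frac{\left(-4 - 1\right) Z}{3} = - \frac{\left(-5\right) Z}{3} = \frac{5 Z}{3}$)
$f{\left(-10 \right)} C + N{\left(-1 \right)} = \frac{5}{3} \left(-10\right) \left(-6\right) + \frac{4}{11} = \left(- \frac{50}{3}\right) \left(-6\right) + \frac{4}{11} = 100 + \frac{4}{11} = \frac{1104}{11}$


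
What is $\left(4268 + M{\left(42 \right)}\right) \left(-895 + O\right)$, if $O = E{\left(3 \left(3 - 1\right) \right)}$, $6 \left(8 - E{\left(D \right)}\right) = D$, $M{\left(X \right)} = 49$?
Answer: $-3833496$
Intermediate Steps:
$E{\left(D \right)} = 8 - \frac{D}{6}$
$O = 7$ ($O = 8 - \frac{3 \left(3 - 1\right)}{6} = 8 - \frac{3 \cdot 2}{6} = 8 - 1 = 7$)
$\left(4268 + M{\left(42 \right)}\right) \left(-895 + O\right) = \left(4268 + 49\right) \left(-895 + 7\right) = 4317 \left(-888\right) = -3833496$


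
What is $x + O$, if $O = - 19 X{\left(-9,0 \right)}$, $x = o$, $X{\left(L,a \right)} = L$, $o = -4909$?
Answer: $-4738$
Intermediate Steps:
$x = -4909$
$O = 171$ ($O = \left(-19\right) \left(-9\right) = 171$)
$x + O = -4909 + 171 = -4738$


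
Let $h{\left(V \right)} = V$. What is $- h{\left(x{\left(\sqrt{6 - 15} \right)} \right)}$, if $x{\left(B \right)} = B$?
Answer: $- 3 i \approx - 3.0 i$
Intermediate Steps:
$- h{\left(x{\left(\sqrt{6 - 15} \right)} \right)} = - \sqrt{6 - 15} = - \sqrt{-9} = - 3 i$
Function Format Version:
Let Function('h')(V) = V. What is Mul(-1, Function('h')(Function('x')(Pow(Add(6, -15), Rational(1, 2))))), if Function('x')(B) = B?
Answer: Mul(-3, I) ≈ Mul(-3.0000, I)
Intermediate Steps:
Mul(-1, Function('h')(Function('x')(Pow(Add(6, -15), Rational(1, 2))))) = Mul(-1, Pow(Add(6, -15), Rational(1, 2))) = Mul(-1, Pow(-9, Rational(1, 2))) = Mul(-1, Mul(3, I)) = Mul(-3, I)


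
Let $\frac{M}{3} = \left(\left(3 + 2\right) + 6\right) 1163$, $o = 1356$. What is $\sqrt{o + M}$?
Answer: $3 \sqrt{4415} \approx 199.34$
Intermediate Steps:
$M = 38379$ ($M = 3 \left(\left(3 + 2\right) + 6\right) 1163 = 3 \left(5 + 6\right) 1163 = 3 \cdot 11 \cdot 1163 = 3 \cdot 12793 = 38379$)
$\sqrt{o + M} = \sqrt{1356 + 38379} = \sqrt{39735} = 3 \sqrt{4415}$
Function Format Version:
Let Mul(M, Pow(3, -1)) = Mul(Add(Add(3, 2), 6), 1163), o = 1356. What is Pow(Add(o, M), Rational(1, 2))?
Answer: Mul(3, Pow(4415, Rational(1, 2))) ≈ 199.34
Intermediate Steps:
M = 38379 (M = Mul(3, Mul(Add(Add(3, 2), 6), 1163)) = Mul(3, Mul(Add(5, 6), 1163)) = Mul(3, Mul(11, 1163)) = Mul(3, 12793) = 38379)
Pow(Add(o, M), Rational(1, 2)) = Pow(Add(1356, 38379), Rational(1, 2)) = Pow(39735, Rational(1, 2)) = Mul(3, Pow(4415, Rational(1, 2)))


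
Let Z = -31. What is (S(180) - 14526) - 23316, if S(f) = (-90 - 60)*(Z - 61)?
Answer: -24042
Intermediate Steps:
S(f) = 13800 (S(f) = (-90 - 60)*(-31 - 61) = -150*(-92) = 13800)
(S(180) - 14526) - 23316 = (13800 - 14526) - 23316 = -726 - 23316 = -24042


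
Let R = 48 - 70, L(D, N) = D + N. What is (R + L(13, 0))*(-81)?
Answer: 729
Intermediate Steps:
R = -22
(R + L(13, 0))*(-81) = (-22 + (13 + 0))*(-81) = (-22 + 13)*(-81) = -9*(-81) = 729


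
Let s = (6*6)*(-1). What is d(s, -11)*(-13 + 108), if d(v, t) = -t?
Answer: 1045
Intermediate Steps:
s = -36 (s = 36*(-1) = -36)
d(s, -11)*(-13 + 108) = (-1*(-11))*(-13 + 108) = 11*95 = 1045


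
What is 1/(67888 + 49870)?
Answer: 1/117758 ≈ 8.4920e-6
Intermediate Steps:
1/(67888 + 49870) = 1/117758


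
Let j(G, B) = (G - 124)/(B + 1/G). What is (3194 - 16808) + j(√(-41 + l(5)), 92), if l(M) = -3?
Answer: 2*(-1252612*√11 + 6829*I)/(-I + 184*√11) ≈ -13615.0 + 0.069892*I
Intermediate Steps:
j(G, B) = (-124 + G)/(B + 1/G)
(3194 - 16808) + j(√(-41 + l(5)), 92) = (3194 - 16808) + √(-41 - 3)*(-124 + √(-41 - 3))/(1 + 92*√(-41 - 3)) = -13614 + √(-44)*(-124 + √(-44))/(1 + 92*√(-44)) = -13614 + (2*I*√11)*(-124 + 2*I*√11)/(1 + 92*(2*I*√11)) = -13614 + (2*I*√11)*(-124 + 2*I*√11)/(1 + 184*I*√11) = -13614 + 2*I*√11*(-124 + 2*I*√11)/(1 + 184*I*√11)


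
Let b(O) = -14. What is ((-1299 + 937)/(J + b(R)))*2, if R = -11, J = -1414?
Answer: 181/357 ≈ 0.50700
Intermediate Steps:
((-1299 + 937)/(J + b(R)))*2 = ((-1299 + 937)/(-1414 - 14))*2 = -362/(-1428)*2 = -362*(-1/1428)*2 = (181/714)*2 = 181/357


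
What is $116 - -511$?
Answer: $627$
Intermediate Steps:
$116 - -511 = 116 + \left(\left(-8 - 3\right) + 522\right) = 116 + \left(-11 + 522\right) = 116 + 511 = 627$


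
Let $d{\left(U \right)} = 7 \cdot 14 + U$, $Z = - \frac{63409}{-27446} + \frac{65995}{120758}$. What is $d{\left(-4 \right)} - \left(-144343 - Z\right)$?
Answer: $\frac{119680123463127}{828581017} \approx 1.4444 \cdot 10^{5}$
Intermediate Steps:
$Z = \frac{2367110698}{828581017}$ ($Z = \left(-63409\right) \left(- \frac{1}{27446}\right) + 65995 \cdot \frac{1}{120758} = \frac{63409}{27446} + \frac{65995}{120758} = \frac{2367110698}{828581017} \approx 2.8568$)
$d{\left(U \right)} = 98 + U$
$d{\left(-4 \right)} - \left(-144343 - Z\right) = \left(98 - 4\right) - \left(-144343 - \frac{2367110698}{828581017}\right) = 94 - \left(-144343 - \frac{2367110698}{828581017}\right) = 94 - - \frac{119602236847529}{828581017} = 94 + \frac{119602236847529}{828581017} = \frac{119680123463127}{828581017}$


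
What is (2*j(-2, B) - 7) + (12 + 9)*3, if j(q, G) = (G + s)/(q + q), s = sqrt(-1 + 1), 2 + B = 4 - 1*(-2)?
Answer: 54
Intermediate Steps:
B = 4 (B = -2 + (4 - 1*(-2)) = -2 + (4 + 2) = -2 + 6 = 4)
s = 0 (s = sqrt(0) = 0)
j(q, G) = G/(2*q) (j(q, G) = (G + 0)/(q + q) = G/((2*q)) = G*(1/(2*q)) = G/(2*q))
(2*j(-2, B) - 7) + (12 + 9)*3 = (2*((1/2)*4/(-2)) - 7) + (12 + 9)*3 = (2*((1/2)*4*(-1/2)) - 7) + 21*3 = (2*(-1) - 7) + 63 = (-2 - 7) + 63 = -9 + 63 = 54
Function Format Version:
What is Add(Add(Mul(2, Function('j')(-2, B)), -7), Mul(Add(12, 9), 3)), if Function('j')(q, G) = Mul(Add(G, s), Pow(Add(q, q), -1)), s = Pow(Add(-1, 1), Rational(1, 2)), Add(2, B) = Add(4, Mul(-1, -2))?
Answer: 54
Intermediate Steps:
B = 4 (B = Add(-2, Add(4, Mul(-1, -2))) = Add(-2, Add(4, 2)) = Add(-2, 6) = 4)
s = 0 (s = Pow(0, Rational(1, 2)) = 0)
Function('j')(q, G) = Mul(Rational(1, 2), G, Pow(q, -1)) (Function('j')(q, G) = Mul(Add(G, 0), Pow(Add(q, q), -1)) = Mul(G, Pow(Mul(2, q), -1)) = Mul(G, Mul(Rational(1, 2), Pow(q, -1))) = Mul(Rational(1, 2), G, Pow(q, -1)))
Add(Add(Mul(2, Function('j')(-2, B)), -7), Mul(Add(12, 9), 3)) = Add(Add(Mul(2, Mul(Rational(1, 2), 4, Pow(-2, -1))), -7), Mul(Add(12, 9), 3)) = Add(Add(Mul(2, Mul(Rational(1, 2), 4, Rational(-1, 2))), -7), Mul(21, 3)) = Add(Add(Mul(2, -1), -7), 63) = Add(Add(-2, -7), 63) = Add(-9, 63) = 54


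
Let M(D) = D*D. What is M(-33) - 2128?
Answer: -1039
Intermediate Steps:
M(D) = D²
M(-33) - 2128 = (-33)² - 2128 = 1089 - 2128 = -1039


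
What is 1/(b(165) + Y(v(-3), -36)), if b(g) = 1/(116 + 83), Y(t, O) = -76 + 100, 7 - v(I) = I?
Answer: 199/4777 ≈ 0.041658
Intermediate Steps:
v(I) = 7 - I
Y(t, O) = 24
b(g) = 1/199
1/(b(165) + Y(v(-3), -36)) = 1/(1/199 + 24) = 1/(4777/199) = 199/4777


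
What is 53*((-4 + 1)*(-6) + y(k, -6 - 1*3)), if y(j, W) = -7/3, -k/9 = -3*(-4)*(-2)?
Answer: 2491/3 ≈ 830.33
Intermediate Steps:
k = 216 (k = -9*(-3*(-4))*(-2) = -108*(-2) = -9*(-24) = 216)
y(j, W) = -7/3 (y(j, W) = -7*⅓ = -7/3)
53*((-4 + 1)*(-6) + y(k, -6 - 1*3)) = 53*((-4 + 1)*(-6) - 7/3) = 53*(-3*(-6) - 7/3) = 53*(18 - 7/3) = 53*(47/3) = 2491/3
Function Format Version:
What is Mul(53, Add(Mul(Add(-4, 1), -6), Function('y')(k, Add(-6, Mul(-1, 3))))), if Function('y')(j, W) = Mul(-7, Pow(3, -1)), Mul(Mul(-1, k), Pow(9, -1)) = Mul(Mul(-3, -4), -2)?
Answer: Rational(2491, 3) ≈ 830.33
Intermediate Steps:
k = 216 (k = Mul(-9, Mul(Mul(-3, -4), -2)) = Mul(-9, Mul(12, -2)) = Mul(-9, -24) = 216)
Function('y')(j, W) = Rational(-7, 3) (Function('y')(j, W) = Mul(-7, Rational(1, 3)) = Rational(-7, 3))
Mul(53, Add(Mul(Add(-4, 1), -6), Function('y')(k, Add(-6, Mul(-1, 3))))) = Mul(53, Add(Mul(Add(-4, 1), -6), Rational(-7, 3))) = Mul(53, Add(Mul(-3, -6), Rational(-7, 3))) = Mul(53, Add(18, Rational(-7, 3))) = Mul(53, Rational(47, 3)) = Rational(2491, 3)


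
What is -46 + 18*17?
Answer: 260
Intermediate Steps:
-46 + 18*17 = -46 + 306 = 260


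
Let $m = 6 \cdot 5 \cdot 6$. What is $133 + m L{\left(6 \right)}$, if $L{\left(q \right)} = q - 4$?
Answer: $493$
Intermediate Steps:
$L{\left(q \right)} = -4 + q$ ($L{\left(q \right)} = q - 4 = -4 + q$)
$m = 180$ ($m = 30 \cdot 6 = 180$)
$133 + m L{\left(6 \right)} = 133 + 180 \left(-4 + 6\right) = 133 + 180 \cdot 2 = 133 + 360 = 493$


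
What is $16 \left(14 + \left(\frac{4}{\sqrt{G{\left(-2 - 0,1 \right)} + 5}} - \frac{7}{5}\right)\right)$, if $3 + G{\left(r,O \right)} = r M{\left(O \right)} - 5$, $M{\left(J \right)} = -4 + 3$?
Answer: $\frac{1008}{5} - 64 i \approx 201.6 - 64.0 i$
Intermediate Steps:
$M{\left(J \right)} = -1$
$G{\left(r,O \right)} = -8 - r$ ($G{\left(r,O \right)} = -3 + \left(r \left(-1\right) - 5\right) = -3 - \left(5 + r\right) = -8 - r$)
$16 \left(14 + \left(\frac{4}{\sqrt{G{\left(-2 - 0,1 \right)} + 5}} - \frac{7}{5}\right)\right) = 16 \left(14 + \left(\frac{4}{\sqrt{\left(-8 - \left(-2 - 0\right)\right) + 5}} - \frac{7}{5}\right)\right) = 16 \left(14 + \left(\frac{4}{\sqrt{\left(-8 - \left(-2 + 0\right)\right) + 5}} - \frac{7}{5}\right)\right) = 16 \left(14 - \left(\frac{7}{5} - \frac{4}{\sqrt{\left(-8 - -2\right) + 5}}\right)\right) = 16 \left(14 - \left(\frac{7}{5} - \frac{4}{\sqrt{\left(-8 + 2\right) + 5}}\right)\right) = 16 \left(14 - \left(\frac{7}{5} - \frac{4}{\sqrt{-6 + 5}}\right)\right) = 16 \left(14 - \left(\frac{7}{5} - \frac{4}{\sqrt{-1}}\right)\right) = 16 \left(14 - \left(\frac{7}{5} - \frac{4}{i}\right)\right) = 16 \left(14 - \left(\frac{7}{5} - 4 \left(- i\right)\right)\right) = 16 \left(14 - \left(\frac{7}{5} + 4 i\right)\right) = 16 \left(\frac{63}{5} - 4 i\right) = \frac{1008}{5} - 64 i$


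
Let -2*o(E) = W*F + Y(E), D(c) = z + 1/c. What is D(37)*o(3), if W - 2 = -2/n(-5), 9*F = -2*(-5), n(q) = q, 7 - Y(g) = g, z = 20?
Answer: -2470/37 ≈ -66.757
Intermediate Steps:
Y(g) = 7 - g
D(c) = 20 + 1/c
F = 10/9 (F = (-2*(-5))/9 = (1/9)*10 = 10/9 ≈ 1.1111)
W = 12/5 (W = 2 - 2/(-5) = 2 - 2*(-1/5) = 2 + 2/5 = 12/5 ≈ 2.4000)
o(E) = -29/6 + E/2 (o(E) = -((12/5)*(10/9) + (7 - E))/2 = -(8/3 + (7 - E))/2 = -(29/3 - E)/2 = -29/6 + E/2)
D(37)*o(3) = (20 + 1/37)*(-29/6 + (1/2)*3) = (20 + 1/37)*(-29/6 + 3/2) = (741/37)*(-10/3) = -2470/37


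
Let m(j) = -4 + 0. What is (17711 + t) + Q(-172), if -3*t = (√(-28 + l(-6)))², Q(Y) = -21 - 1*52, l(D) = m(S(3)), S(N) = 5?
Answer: 52946/3 ≈ 17649.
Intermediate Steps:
m(j) = -4
l(D) = -4
Q(Y) = -73 (Q(Y) = -21 - 52 = -73)
t = 32/3 (t = -(√(-28 - 4))²/3 = -(√(-32))²/3 = -(4*I*√2)²/3 = -⅓*(-32) = 32/3 ≈ 10.667)
(17711 + t) + Q(-172) = (17711 + 32/3) - 73 = 53165/3 - 73 = 52946/3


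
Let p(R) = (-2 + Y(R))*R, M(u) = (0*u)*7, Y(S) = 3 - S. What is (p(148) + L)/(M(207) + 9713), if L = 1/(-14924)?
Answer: -324686545/144956812 ≈ -2.2399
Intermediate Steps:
L = -1/14924 ≈ -6.7006e-5
M(u) = 0 (M(u) = 0*7 = 0)
p(R) = R*(1 - R) (p(R) = (-2 + (3 - R))*R = (1 - R)*R = R*(1 - R))
(p(148) + L)/(M(207) + 9713) = (148*(1 - 1*148) - 1/14924)/(0 + 9713) = (148*(1 - 148) - 1/14924)/9713 = (148*(-147) - 1/14924)*(1/9713) = (-21756 - 1/14924)*(1/9713) = -324686545/14924*1/9713 = -324686545/144956812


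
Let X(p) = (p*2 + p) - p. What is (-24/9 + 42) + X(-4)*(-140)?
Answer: 3478/3 ≈ 1159.3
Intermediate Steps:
X(p) = 2*p (X(p) = (2*p + p) - p = 3*p - p = 2*p)
(-24/9 + 42) + X(-4)*(-140) = (-24/9 + 42) + (2*(-4))*(-140) = (-24*⅑ + 42) - 8*(-140) = (-8/3 + 42) + 1120 = 118/3 + 1120 = 3478/3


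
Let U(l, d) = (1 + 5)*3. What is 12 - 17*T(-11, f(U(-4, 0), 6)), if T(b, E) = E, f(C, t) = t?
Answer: -90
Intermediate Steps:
U(l, d) = 18 (U(l, d) = 6*3 = 18)
12 - 17*T(-11, f(U(-4, 0), 6)) = 12 - 17*6 = 12 - 102 = -90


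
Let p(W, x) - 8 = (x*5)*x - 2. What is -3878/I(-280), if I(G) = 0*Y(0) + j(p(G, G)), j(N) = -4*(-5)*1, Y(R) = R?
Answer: -1939/10 ≈ -193.90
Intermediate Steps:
p(W, x) = 6 + 5*x² (p(W, x) = 8 + ((x*5)*x - 2) = 8 + ((5*x)*x - 2) = 8 + (5*x² - 2) = 8 + (-2 + 5*x²) = 6 + 5*x²)
j(N) = 20 (j(N) = 20*1 = 20)
I(G) = 20 (I(G) = 0*0 + 20 = 0 + 20 = 20)
-3878/I(-280) = -3878/20 = -3878*1/20 = -1939/10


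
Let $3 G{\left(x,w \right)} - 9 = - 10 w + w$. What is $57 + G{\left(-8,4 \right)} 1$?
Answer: $48$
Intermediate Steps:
$G{\left(x,w \right)} = 3 - 3 w$ ($G{\left(x,w \right)} = 3 + \frac{- 10 w + w}{3} = 3 + \frac{\left(-9\right) w}{3} = 3 - 3 w$)
$57 + G{\left(-8,4 \right)} 1 = 57 + \left(3 - 12\right) 1 = 57 - 9 = 48$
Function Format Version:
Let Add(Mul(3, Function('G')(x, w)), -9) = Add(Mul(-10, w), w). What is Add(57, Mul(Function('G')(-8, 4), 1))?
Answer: 48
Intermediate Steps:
Function('G')(x, w) = Add(3, Mul(-3, w)) (Function('G')(x, w) = Add(3, Mul(Rational(1, 3), Add(Mul(-10, w), w))) = Add(3, Mul(Rational(1, 3), Mul(-9, w))) = Add(3, Mul(-3, w)))
Add(57, Mul(Function('G')(-8, 4), 1)) = Add(57, Mul(Add(3, Mul(-3, 4)), 1)) = Add(57, Mul(Add(3, -12), 1)) = Add(57, Mul(-9, 1)) = Add(57, -9) = 48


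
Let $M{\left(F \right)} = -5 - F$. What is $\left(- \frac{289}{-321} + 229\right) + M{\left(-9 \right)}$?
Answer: $\frac{75082}{321} \approx 233.9$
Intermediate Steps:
$\left(- \frac{289}{-321} + 229\right) + M{\left(-9 \right)} = \left(- \frac{289}{-321} + 229\right) - -4 = \left(\left(-289\right) \left(- \frac{1}{321}\right) + 229\right) + \left(-5 + 9\right) = \left(\frac{289}{321} + 229\right) + 4 = \frac{73798}{321} + 4 = \frac{75082}{321}$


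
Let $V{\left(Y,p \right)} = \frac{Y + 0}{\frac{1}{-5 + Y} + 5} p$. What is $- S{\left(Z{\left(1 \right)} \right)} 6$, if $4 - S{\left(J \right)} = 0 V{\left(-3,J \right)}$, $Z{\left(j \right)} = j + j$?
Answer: $-24$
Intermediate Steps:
$Z{\left(j \right)} = 2 j$
$V{\left(Y,p \right)} = \frac{Y p}{5 + \frac{1}{-5 + Y}}$ ($V{\left(Y,p \right)} = \frac{Y}{5 + \frac{1}{-5 + Y}} p = \frac{Y p}{5 + \frac{1}{-5 + Y}}$)
$S{\left(J \right)} = 4$ ($S{\left(J \right)} = 4 - 0 \left(- \frac{3 J \left(-5 - 3\right)}{-24 + 5 \left(-3\right)}\right) = 4 - 0 \left(\left(-3\right) J \frac{1}{-24 - 15} \left(-8\right)\right) = 4 - 0 \left(\left(-3\right) J \frac{1}{-39} \left(-8\right)\right) = 4 - 0 \left(\left(-3\right) J \left(- \frac{1}{39}\right) \left(-8\right)\right) = 4 - 0 \left(- \frac{8 J}{13}\right) = 4 - 0 = 4 + 0 = 4$)
$- S{\left(Z{\left(1 \right)} \right)} 6 = \left(-1\right) 4 \cdot 6 = \left(-4\right) 6 = -24$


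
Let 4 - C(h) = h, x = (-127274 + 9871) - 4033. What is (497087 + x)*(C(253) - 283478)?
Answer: -106582331277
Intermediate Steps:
x = -121436 (x = -117403 - 4033 = -121436)
C(h) = 4 - h
(497087 + x)*(C(253) - 283478) = (497087 - 121436)*((4 - 1*253) - 283478) = 375651*((4 - 253) - 283478) = 375651*(-249 - 283478) = 375651*(-283727) = -106582331277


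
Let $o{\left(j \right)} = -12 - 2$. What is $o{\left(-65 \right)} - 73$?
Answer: $-87$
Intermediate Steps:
$o{\left(j \right)} = -14$ ($o{\left(j \right)} = -12 - 2 = -14$)
$o{\left(-65 \right)} - 73 = -14 - 73 = -87$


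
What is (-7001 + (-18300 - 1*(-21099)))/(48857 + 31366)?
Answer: -382/7293 ≈ -0.052379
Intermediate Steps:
(-7001 + (-18300 - 1*(-21099)))/(48857 + 31366) = (-7001 + (-18300 + 21099))/80223 = (-7001 + 2799)*(1/80223) = -4202*1/80223 = -382/7293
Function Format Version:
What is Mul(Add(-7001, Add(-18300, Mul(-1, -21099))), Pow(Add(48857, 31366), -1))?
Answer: Rational(-382, 7293) ≈ -0.052379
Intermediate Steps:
Mul(Add(-7001, Add(-18300, Mul(-1, -21099))), Pow(Add(48857, 31366), -1)) = Mul(Add(-7001, Add(-18300, 21099)), Pow(80223, -1)) = Mul(Add(-7001, 2799), Rational(1, 80223)) = Mul(-4202, Rational(1, 80223)) = Rational(-382, 7293)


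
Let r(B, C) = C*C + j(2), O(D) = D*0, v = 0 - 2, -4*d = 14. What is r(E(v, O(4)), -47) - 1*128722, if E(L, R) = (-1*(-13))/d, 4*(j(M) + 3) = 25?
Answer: -506039/4 ≈ -1.2651e+5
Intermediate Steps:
d = -7/2 (d = -¼*14 = -7/2 ≈ -3.5000)
j(M) = 13/4 (j(M) = -3 + (¼)*25 = -3 + 25/4 = 13/4)
v = -2
O(D) = 0
E(L, R) = -26/7 (E(L, R) = (-1*(-13))/(-7/2) = 13*(-2/7) = -26/7)
r(B, C) = 13/4 + C² (r(B, C) = C*C + 13/4 = C² + 13/4 = 13/4 + C²)
r(E(v, O(4)), -47) - 1*128722 = (13/4 + (-47)²) - 1*128722 = (13/4 + 2209) - 128722 = 8849/4 - 128722 = -506039/4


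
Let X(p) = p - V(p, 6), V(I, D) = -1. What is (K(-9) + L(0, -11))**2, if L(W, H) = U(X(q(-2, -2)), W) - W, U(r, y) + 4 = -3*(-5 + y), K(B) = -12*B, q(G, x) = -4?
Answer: 14161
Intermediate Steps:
X(p) = 1 + p (X(p) = p - 1*(-1) = p + 1 = 1 + p)
U(r, y) = 11 - 3*y (U(r, y) = -4 - 3*(-5 + y) = -4 + (15 - 3*y) = 11 - 3*y)
L(W, H) = 11 - 4*W (L(W, H) = (11 - 3*W) - W = 11 - 4*W)
(K(-9) + L(0, -11))**2 = (-12*(-9) + (11 - 4*0))**2 = (108 + (11 + 0))**2 = (108 + 11)**2 = 119**2 = 14161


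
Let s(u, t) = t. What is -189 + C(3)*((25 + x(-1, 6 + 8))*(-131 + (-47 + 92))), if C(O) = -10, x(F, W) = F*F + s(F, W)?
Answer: 34211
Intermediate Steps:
x(F, W) = W + F**2 (x(F, W) = F*F + W = F**2 + W = W + F**2)
-189 + C(3)*((25 + x(-1, 6 + 8))*(-131 + (-47 + 92))) = -189 - 10*(25 + ((6 + 8) + (-1)**2))*(-131 + (-47 + 92)) = -189 - 10*(25 + (14 + 1))*(-131 + 45) = -189 - 10*(25 + 15)*(-86) = -189 - 400*(-86) = -189 - 10*(-3440) = -189 + 34400 = 34211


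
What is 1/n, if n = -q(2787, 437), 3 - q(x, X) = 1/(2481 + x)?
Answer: -5268/15803 ≈ -0.33335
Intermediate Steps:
q(x, X) = 3 - 1/(2481 + x)
n = -15803/5268 (n = -(7442 + 3*2787)/(2481 + 2787) = -(7442 + 8361)/5268 = -15803/5268 ≈ -2.9998)
1/n = 1/(-15803/5268) = -5268/15803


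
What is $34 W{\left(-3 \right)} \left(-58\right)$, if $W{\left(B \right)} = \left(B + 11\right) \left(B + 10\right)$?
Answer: $-110432$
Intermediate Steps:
$W{\left(B \right)} = \left(10 + B\right) \left(11 + B\right)$ ($W{\left(B \right)} = \left(11 + B\right) \left(10 + B\right) = \left(10 + B\right) \left(11 + B\right)$)
$34 W{\left(-3 \right)} \left(-58\right) = 34 \left(110 + \left(-3\right)^{2} + 21 \left(-3\right)\right) \left(-58\right) = 34 \left(110 + 9 - 63\right) \left(-58\right) = 34 \cdot 56 \left(-58\right) = 1904 \left(-58\right) = -110432$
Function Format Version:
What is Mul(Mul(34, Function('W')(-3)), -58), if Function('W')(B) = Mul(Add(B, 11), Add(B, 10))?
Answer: -110432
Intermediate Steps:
Function('W')(B) = Mul(Add(10, B), Add(11, B)) (Function('W')(B) = Mul(Add(11, B), Add(10, B)) = Mul(Add(10, B), Add(11, B)))
Mul(Mul(34, Function('W')(-3)), -58) = Mul(Mul(34, Add(110, Pow(-3, 2), Mul(21, -3))), -58) = Mul(Mul(34, Add(110, 9, -63)), -58) = Mul(Mul(34, 56), -58) = Mul(1904, -58) = -110432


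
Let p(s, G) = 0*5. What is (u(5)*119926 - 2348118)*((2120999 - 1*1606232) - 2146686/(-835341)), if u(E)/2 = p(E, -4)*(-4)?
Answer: -336569941234032498/278447 ≈ -1.2087e+12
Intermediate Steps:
p(s, G) = 0
u(E) = 0 (u(E) = 2*(0*(-4)) = 2*0 = 0)
(u(5)*119926 - 2348118)*((2120999 - 1*1606232) - 2146686/(-835341)) = (0*119926 - 2348118)*((2120999 - 1*1606232) - 2146686/(-835341)) = (0 - 2348118)*((2120999 - 1606232) - 2146686*(-1/835341)) = -2348118*(514767 + 715562/278447) = -2348118*143336042411/278447 = -336569941234032498/278447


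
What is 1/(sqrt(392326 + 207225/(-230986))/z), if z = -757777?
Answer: -5304439*sqrt(427190251678654)/90621606211 ≈ -1209.8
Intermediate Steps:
1/(sqrt(392326 + 207225/(-230986))/z) = 1/(sqrt(392326 + 207225/(-230986))/(-757777)) = 1/(sqrt(392326 + 207225*(-1/230986))*(-1/757777)) = 1/(sqrt(392326 - 207225/230986)*(-1/757777)) = 1/(sqrt(90621606211/230986)*(-1/757777)) = 1/((sqrt(427190251678654)/32998)*(-1/757777)) = 1/(-sqrt(427190251678654)/25005125446) = -5304439*sqrt(427190251678654)/90621606211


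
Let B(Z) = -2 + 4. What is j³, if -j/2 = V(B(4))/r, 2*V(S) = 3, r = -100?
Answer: 27/1000000 ≈ 2.7000e-5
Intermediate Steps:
B(Z) = 2
V(S) = 3/2 (V(S) = (½)*3 = 3/2)
j = 3/100 (j = -3/(-100) = -3*(-1)/100 = -2*(-3/200) = 3/100 ≈ 0.030000)
j³ = (3/100)³ = 27/1000000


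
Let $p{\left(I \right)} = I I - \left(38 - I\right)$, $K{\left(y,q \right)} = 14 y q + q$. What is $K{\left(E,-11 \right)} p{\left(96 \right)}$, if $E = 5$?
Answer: $-7242994$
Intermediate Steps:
$K{\left(y,q \right)} = q + 14 q y$ ($K{\left(y,q \right)} = 14 q y + q = q + 14 q y$)
$p{\left(I \right)} = -38 + I + I^{2}$ ($p{\left(I \right)} = I^{2} + \left(-38 + I\right) = -38 + I + I^{2}$)
$K{\left(E,-11 \right)} p{\left(96 \right)} = - 11 \left(1 + 14 \cdot 5\right) \left(-38 + 96 + 96^{2}\right) = - 11 \left(1 + 70\right) \left(-38 + 96 + 9216\right) = \left(-11\right) 71 \cdot 9274 = \left(-781\right) 9274 = -7242994$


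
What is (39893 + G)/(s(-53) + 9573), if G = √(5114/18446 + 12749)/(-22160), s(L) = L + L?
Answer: 39893/9467 - 3*√30125029562/967440682280 ≈ 4.2139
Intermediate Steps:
s(L) = 2*L
G = -3*√30125029562/102190840 (G = √(5114*(1/18446) + 12749)*(-1/22160) = √(2557/9223 + 12749)*(-1/22160) = √(117586584/9223)*(-1/22160) = (6*√30125029562/9223)*(-1/22160) = -3*√30125029562/102190840 ≈ -0.0050953)
(39893 + G)/(s(-53) + 9573) = (39893 - 3*√30125029562/102190840)/(2*(-53) + 9573) = (39893 - 3*√30125029562/102190840)/(-106 + 9573) = (39893 - 3*√30125029562/102190840)/9467 = (39893 - 3*√30125029562/102190840)*(1/9467) = 39893/9467 - 3*√30125029562/967440682280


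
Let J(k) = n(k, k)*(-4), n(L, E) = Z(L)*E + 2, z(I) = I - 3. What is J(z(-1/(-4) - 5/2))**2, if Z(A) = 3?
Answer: 3025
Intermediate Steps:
z(I) = -3 + I
n(L, E) = 2 + 3*E (n(L, E) = 3*E + 2 = 2 + 3*E)
J(k) = -8 - 12*k (J(k) = (2 + 3*k)*(-4) = -8 - 12*k)
J(z(-1/(-4) - 5/2))**2 = (-8 - 12*(-3 + (-1/(-4) - 5/2)))**2 = (-8 - 12*(-3 + (-1*(-1/4) - 5*1/2)))**2 = (-8 - 12*(-3 + (1/4 - 5/2)))**2 = (-8 - 12*(-3 - 9/4))**2 = (-8 - 12*(-21/4))**2 = (-8 + 63)**2 = 55**2 = 3025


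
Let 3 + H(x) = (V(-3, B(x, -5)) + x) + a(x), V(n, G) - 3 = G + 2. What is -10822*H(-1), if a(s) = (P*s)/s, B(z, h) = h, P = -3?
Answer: 75754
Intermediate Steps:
a(s) = -3 (a(s) = (-3*s)/s = -3)
V(n, G) = 5 + G (V(n, G) = 3 + (G + 2) = 3 + (2 + G) = 5 + G)
H(x) = -6 + x (H(x) = -3 + (((5 - 5) + x) - 3) = -3 + ((0 + x) - 3) = -3 + (x - 3) = -3 + (-3 + x) = -6 + x)
-10822*H(-1) = -10822*(-6 - 1) = -10822*(-7) = 75754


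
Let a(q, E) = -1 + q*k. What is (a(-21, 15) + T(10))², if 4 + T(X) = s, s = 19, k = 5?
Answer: 8281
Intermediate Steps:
a(q, E) = -1 + 5*q (a(q, E) = -1 + q*5 = -1 + 5*q)
T(X) = 15 (T(X) = -4 + 19 = 15)
(a(-21, 15) + T(10))² = ((-1 + 5*(-21)) + 15)² = ((-1 - 105) + 15)² = (-106 + 15)² = (-91)² = 8281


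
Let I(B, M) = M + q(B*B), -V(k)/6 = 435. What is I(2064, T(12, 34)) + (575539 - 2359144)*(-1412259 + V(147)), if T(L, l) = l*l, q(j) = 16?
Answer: 2523567423917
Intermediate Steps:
T(L, l) = l²
V(k) = -2610 (V(k) = -6*435 = -2610)
I(B, M) = 16 + M (I(B, M) = M + 16 = 16 + M)
I(2064, T(12, 34)) + (575539 - 2359144)*(-1412259 + V(147)) = (16 + 34²) + (575539 - 2359144)*(-1412259 - 2610) = (16 + 1156) - 1783605*(-1414869) = 1172 + 2523567422745 = 2523567423917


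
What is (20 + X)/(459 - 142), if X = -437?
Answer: -417/317 ≈ -1.3155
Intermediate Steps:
(20 + X)/(459 - 142) = (20 - 437)/(459 - 142) = -417/317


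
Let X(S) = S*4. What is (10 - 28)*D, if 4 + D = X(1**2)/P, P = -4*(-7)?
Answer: 486/7 ≈ 69.429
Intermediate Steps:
P = 28
X(S) = 4*S
D = -27/7 (D = -4 + (4*1**2)/28 = -4 + (4*1)*(1/28) = -4 + 4*(1/28) = -4 + 1/7 = -27/7 ≈ -3.8571)
(10 - 28)*D = (10 - 28)*(-27/7) = -18*(-27/7) = 486/7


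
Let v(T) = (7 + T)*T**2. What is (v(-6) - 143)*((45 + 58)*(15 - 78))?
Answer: 694323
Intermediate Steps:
v(T) = T**2*(7 + T)
(v(-6) - 143)*((45 + 58)*(15 - 78)) = ((-6)**2*(7 - 6) - 143)*((45 + 58)*(15 - 78)) = (36*1 - 143)*(103*(-63)) = (36 - 143)*(-6489) = -107*(-6489) = 694323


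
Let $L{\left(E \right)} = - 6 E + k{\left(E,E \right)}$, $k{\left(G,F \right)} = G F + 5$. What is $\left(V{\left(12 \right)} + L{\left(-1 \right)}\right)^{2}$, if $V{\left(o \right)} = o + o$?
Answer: $1296$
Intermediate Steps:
$k{\left(G,F \right)} = 5 + F G$ ($k{\left(G,F \right)} = F G + 5 = 5 + F G$)
$V{\left(o \right)} = 2 o$
$L{\left(E \right)} = 5 + E^{2} - 6 E$ ($L{\left(E \right)} = - 6 E + \left(5 + E E\right) = - 6 E + \left(5 + E^{2}\right) = 5 + E^{2} - 6 E$)
$\left(V{\left(12 \right)} + L{\left(-1 \right)}\right)^{2} = \left(2 \cdot 12 + \left(5 + \left(-1\right)^{2} - -6\right)\right)^{2} = \left(24 + \left(5 + 1 + 6\right)\right)^{2} = \left(24 + 12\right)^{2} = 36^{2} = 1296$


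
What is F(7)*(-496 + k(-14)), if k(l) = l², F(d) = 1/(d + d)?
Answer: -150/7 ≈ -21.429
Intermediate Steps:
F(d) = 1/(2*d)
F(7)*(-496 + k(-14)) = ((½)/7)*(-496 + (-14)²) = ((½)*(⅐))*(-496 + 196) = (1/14)*(-300) = -150/7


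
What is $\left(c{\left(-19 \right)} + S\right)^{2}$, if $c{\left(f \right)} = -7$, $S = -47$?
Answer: $2916$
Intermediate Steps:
$\left(c{\left(-19 \right)} + S\right)^{2} = \left(-7 - 47\right)^{2} = \left(-54\right)^{2} = 2916$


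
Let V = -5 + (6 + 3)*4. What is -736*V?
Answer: -22816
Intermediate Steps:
V = 31 (V = -5 + 9*4 = -5 + 36 = 31)
-736*V = -736*31 = -22816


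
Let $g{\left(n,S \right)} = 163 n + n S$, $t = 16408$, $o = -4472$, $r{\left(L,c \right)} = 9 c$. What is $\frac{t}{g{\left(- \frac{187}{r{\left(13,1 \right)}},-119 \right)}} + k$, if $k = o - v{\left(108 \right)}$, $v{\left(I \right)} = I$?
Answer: $- \frac{9457978}{2057} \approx -4597.9$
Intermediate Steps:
$g{\left(n,S \right)} = 163 n + S n$
$k = -4580$ ($k = -4472 - 108 = -4580$)
$\frac{t}{g{\left(- \frac{187}{r{\left(13,1 \right)}},-119 \right)}} + k = \frac{16408}{- \frac{187}{9 \cdot 1} \left(163 - 119\right)} - 4580 = \frac{16408}{- \frac{187}{9} \cdot 44} - 4580 = \frac{16408}{\left(-187\right) \frac{1}{9} \cdot 44} - 4580 = \frac{16408}{\left(- \frac{187}{9}\right) 44} - 4580 = \frac{16408}{- \frac{8228}{9}} - 4580 = 16408 \left(- \frac{9}{8228}\right) - 4580 = - \frac{36918}{2057} - 4580 = - \frac{9457978}{2057}$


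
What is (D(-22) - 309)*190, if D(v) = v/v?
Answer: -58520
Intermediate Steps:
D(v) = 1
(D(-22) - 309)*190 = (1 - 309)*190 = -308*190 = -58520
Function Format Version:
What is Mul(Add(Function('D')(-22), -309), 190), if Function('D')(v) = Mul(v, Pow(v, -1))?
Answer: -58520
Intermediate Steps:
Function('D')(v) = 1
Mul(Add(Function('D')(-22), -309), 190) = Mul(Add(1, -309), 190) = Mul(-308, 190) = -58520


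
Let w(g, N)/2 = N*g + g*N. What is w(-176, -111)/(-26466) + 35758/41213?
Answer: -34457234/16526413 ≈ -2.0850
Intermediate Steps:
w(g, N) = 4*N*g (w(g, N) = 2*(N*g + g*N) = 2*(N*g + N*g) = 2*(2*N*g) = 4*N*g)
w(-176, -111)/(-26466) + 35758/41213 = (4*(-111)*(-176))/(-26466) + 35758/41213 = 78144*(-1/26466) + 35758*(1/41213) = -1184/401 + 35758/41213 = -34457234/16526413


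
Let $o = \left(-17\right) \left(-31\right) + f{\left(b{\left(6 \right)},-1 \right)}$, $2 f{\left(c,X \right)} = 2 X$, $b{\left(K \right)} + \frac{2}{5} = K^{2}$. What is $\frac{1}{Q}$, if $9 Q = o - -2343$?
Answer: $\frac{9}{2869} \approx 0.003137$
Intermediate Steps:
$b{\left(K \right)} = - \frac{2}{5} + K^{2}$
$f{\left(c,X \right)} = X$ ($f{\left(c,X \right)} = \frac{2 X}{2} = X$)
$o = 526$ ($o = \left(-17\right) \left(-31\right) - 1 = 527 - 1 = 526$)
$Q = \frac{2869}{9}$ ($Q = \frac{526 - -2343}{9} = \frac{526 + 2343}{9} = \frac{1}{9} \cdot 2869 = \frac{2869}{9} \approx 318.78$)
$\frac{1}{Q} = \frac{1}{\frac{2869}{9}} = \frac{9}{2869}$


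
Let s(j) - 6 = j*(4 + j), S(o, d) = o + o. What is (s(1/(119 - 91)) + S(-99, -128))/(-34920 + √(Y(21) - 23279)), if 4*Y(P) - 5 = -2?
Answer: 1313122950/239008216937 + 150415*I*√93113/1912065735496 ≈ 0.0054941 + 2.4005e-5*I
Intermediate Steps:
S(o, d) = 2*o
Y(P) = ¾ (Y(P) = 5/4 + (¼)*(-2) = 5/4 - ½ = ¾)
s(j) = 6 + j*(4 + j)
(s(1/(119 - 91)) + S(-99, -128))/(-34920 + √(Y(21) - 23279)) = ((6 + (1/(119 - 91))² + 4/(119 - 91)) + 2*(-99))/(-34920 + √(¾ - 23279)) = ((6 + (1/28)² + 4/28) - 198)/(-34920 + √(-93113/4)) = ((6 + (1/28)² + 4*(1/28)) - 198)/(-34920 + I*√93113/2) = ((6 + 1/784 + ⅐) - 198)/(-34920 + I*√93113/2) = (4817/784 - 198)/(-34920 + I*√93113/2) = -150415/(784*(-34920 + I*√93113/2))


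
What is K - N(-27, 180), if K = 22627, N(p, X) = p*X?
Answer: 27487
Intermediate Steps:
N(p, X) = X*p
K - N(-27, 180) = 22627 - 180*(-27) = 22627 - 1*(-4860) = 22627 + 4860 = 27487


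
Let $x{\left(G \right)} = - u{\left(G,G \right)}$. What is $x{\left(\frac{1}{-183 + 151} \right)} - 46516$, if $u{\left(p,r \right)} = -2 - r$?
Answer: $- \frac{1488449}{32} \approx -46514.0$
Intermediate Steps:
$x{\left(G \right)} = 2 + G$ ($x{\left(G \right)} = - (-2 - G) = 2 + G$)
$x{\left(\frac{1}{-183 + 151} \right)} - 46516 = \left(2 + \frac{1}{-183 + 151}\right) - 46516 = \left(2 + \frac{1}{-32}\right) - 46516 = \left(2 - \frac{1}{32}\right) - 46516 = \frac{63}{32} - 46516 = - \frac{1488449}{32}$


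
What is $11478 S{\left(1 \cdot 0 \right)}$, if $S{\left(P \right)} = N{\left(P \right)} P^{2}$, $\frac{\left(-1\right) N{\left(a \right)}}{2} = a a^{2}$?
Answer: $0$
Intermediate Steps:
$N{\left(a \right)} = - 2 a^{3}$ ($N{\left(a \right)} = - 2 a a^{2} = - 2 a^{3}$)
$S{\left(P \right)} = - 2 P^{5}$ ($S{\left(P \right)} = - 2 P^{3} P^{2} = - 2 P^{5}$)
$11478 S{\left(1 \cdot 0 \right)} = 11478 \left(- 2 \left(1 \cdot 0\right)^{5}\right) = 11478 \left(- 2 \cdot 0^{5}\right) = 11478 \left(\left(-2\right) 0\right) = 11478 \cdot 0 = 0$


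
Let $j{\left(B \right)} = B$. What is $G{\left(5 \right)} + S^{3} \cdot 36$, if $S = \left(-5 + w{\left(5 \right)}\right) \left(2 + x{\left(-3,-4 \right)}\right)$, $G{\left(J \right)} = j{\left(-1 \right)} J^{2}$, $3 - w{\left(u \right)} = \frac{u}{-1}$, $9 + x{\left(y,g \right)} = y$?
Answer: $-972025$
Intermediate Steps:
$x{\left(y,g \right)} = -9 + y$
$w{\left(u \right)} = 3 + u$ ($w{\left(u \right)} = 3 - \frac{u}{-1} = 3 - u \left(-1\right) = 3 - - u = 3 + u$)
$G{\left(J \right)} = - J^{2}$
$S = -30$ ($S = \left(-5 + \left(3 + 5\right)\right) \left(2 - 12\right) = \left(-5 + 8\right) \left(2 - 12\right) = 3 \left(-10\right) = -30$)
$G{\left(5 \right)} + S^{3} \cdot 36 = - 5^{2} + \left(-30\right)^{3} \cdot 36 = \left(-1\right) 25 - 972000 = -25 - 972000 = -972025$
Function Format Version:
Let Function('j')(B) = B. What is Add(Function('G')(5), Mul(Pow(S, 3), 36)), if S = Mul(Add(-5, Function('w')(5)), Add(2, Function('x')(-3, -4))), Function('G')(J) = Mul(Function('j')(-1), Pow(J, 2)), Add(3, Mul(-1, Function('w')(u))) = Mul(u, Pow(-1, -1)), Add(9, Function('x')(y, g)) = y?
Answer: -972025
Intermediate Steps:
Function('x')(y, g) = Add(-9, y)
Function('w')(u) = Add(3, u) (Function('w')(u) = Add(3, Mul(-1, Mul(u, Pow(-1, -1)))) = Add(3, Mul(-1, Mul(u, -1))) = Add(3, Mul(-1, Mul(-1, u))) = Add(3, u))
Function('G')(J) = Mul(-1, Pow(J, 2))
S = -30 (S = Mul(Add(-5, Add(3, 5)), Add(2, Add(-9, -3))) = Mul(Add(-5, 8), Add(2, -12)) = Mul(3, -10) = -30)
Add(Function('G')(5), Mul(Pow(S, 3), 36)) = Add(Mul(-1, Pow(5, 2)), Mul(Pow(-30, 3), 36)) = Add(Mul(-1, 25), Mul(-27000, 36)) = Add(-25, -972000) = -972025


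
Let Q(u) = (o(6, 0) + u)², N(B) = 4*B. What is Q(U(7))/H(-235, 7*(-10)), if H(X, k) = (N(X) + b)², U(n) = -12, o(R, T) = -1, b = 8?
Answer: 169/868624 ≈ 0.00019456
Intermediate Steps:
H(X, k) = (8 + 4*X)² (H(X, k) = (4*X + 8)² = (8 + 4*X)²)
Q(u) = (-1 + u)²
Q(U(7))/H(-235, 7*(-10)) = (-1 - 12)²/((16*(2 - 235)²)) = (-13)²/((16*(-233)²)) = 169/((16*54289)) = 169/868624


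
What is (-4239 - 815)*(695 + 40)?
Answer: -3714690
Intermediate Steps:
(-4239 - 815)*(695 + 40) = -5054*735 = -3714690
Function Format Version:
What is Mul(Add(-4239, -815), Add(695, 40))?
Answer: -3714690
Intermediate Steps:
Mul(Add(-4239, -815), Add(695, 40)) = Mul(-5054, 735) = -3714690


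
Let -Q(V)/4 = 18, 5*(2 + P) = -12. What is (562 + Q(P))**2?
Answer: 240100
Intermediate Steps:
P = -22/5 (P = -2 + (1/5)*(-12) = -2 - 12/5 = -22/5 ≈ -4.4000)
Q(V) = -72 (Q(V) = -4*18 = -72)
(562 + Q(P))**2 = (562 - 72)**2 = 490**2 = 240100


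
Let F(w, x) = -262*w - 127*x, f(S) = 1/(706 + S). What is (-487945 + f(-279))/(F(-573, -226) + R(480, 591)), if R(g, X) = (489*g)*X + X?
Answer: -208352514/59309846953 ≈ -0.0035129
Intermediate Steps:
R(g, X) = X + 489*X*g (R(g, X) = 489*X*g + X = X + 489*X*g)
(-487945 + f(-279))/(F(-573, -226) + R(480, 591)) = (-487945 + 1/(706 - 279))/((-262*(-573) - 127*(-226)) + 591*(1 + 489*480)) = (-487945 + 1/427)/((150126 + 28702) + 591*(1 + 234720)) = (-487945 + 1/427)/(178828 + 591*234721) = -208352514/(427*(178828 + 138720111)) = -208352514/427/138898939 = -208352514/427*1/138898939 = -208352514/59309846953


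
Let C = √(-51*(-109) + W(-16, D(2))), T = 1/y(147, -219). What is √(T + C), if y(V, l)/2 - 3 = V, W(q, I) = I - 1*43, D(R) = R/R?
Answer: √(3 + 2700*√613)/30 ≈ 8.6186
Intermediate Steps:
D(R) = 1
W(q, I) = -43 + I (W(q, I) = I - 43 = -43 + I)
y(V, l) = 6 + 2*V
T = 1/300 (T = 1/(6 + 2*147) = 1/(6 + 294) = 1/300 ≈ 0.0033333)
C = 3*√613 (C = √(-51*(-109) + (-43 + 1)) = √(5559 - 42) = √5517 = 3*√613 ≈ 74.276)
√(T + C) = √(1/300 + 3*√613)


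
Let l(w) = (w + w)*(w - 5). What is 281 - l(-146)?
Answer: -43811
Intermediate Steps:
l(w) = 2*w*(-5 + w) (l(w) = (2*w)*(-5 + w) = 2*w*(-5 + w))
281 - l(-146) = 281 - 2*(-146)*(-5 - 146) = 281 - 2*(-146)*(-151) = 281 - 1*44092 = 281 - 44092 = -43811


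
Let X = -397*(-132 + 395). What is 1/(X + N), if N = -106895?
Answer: -1/211306 ≈ -4.7325e-6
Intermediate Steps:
X = -104411 (X = -397*263 = -104411)
1/(X + N) = 1/(-104411 - 106895) = 1/(-211306) = -1/211306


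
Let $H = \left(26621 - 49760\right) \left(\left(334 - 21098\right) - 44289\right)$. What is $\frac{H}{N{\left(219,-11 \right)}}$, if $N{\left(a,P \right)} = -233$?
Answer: $- \frac{1505261367}{233} \approx -6.4604 \cdot 10^{6}$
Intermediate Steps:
$H = 1505261367$ ($H = - 23139 \left(-20764 - 44289\right) = \left(-23139\right) \left(-65053\right) = 1505261367$)
$\frac{H}{N{\left(219,-11 \right)}} = \frac{1505261367}{-233} = 1505261367 \left(- \frac{1}{233}\right) = - \frac{1505261367}{233}$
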